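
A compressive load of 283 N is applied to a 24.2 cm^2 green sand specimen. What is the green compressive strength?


Formula: Compressive Strength = Force / Area
Strength = 283 N / 24.2 cm^2 = 11.6942 N/cm^2

Final answer: 11.6942 N/cm^2


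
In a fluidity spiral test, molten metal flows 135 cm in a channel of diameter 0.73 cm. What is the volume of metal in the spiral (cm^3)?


Formula: V = pi * (d/2)^2 * L  (cylinder volume)
Radius = 0.73/2 = 0.365 cm
V = pi * 0.365^2 * 135 = 56.5027 cm^3


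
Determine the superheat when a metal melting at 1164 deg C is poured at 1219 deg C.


Formula: Superheat = T_pour - T_melt
Superheat = 1219 - 1164 = 55 deg C

Final answer: 55 deg C


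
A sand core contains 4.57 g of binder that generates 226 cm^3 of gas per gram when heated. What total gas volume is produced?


Formula: V_gas = W_binder * gas_evolution_rate
V = 4.57 g * 226 cm^3/g = 1032.8200 cm^3

Final answer: 1032.8200 cm^3


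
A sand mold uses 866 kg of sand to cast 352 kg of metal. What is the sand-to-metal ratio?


Formula: Sand-to-Metal Ratio = W_sand / W_metal
Ratio = 866 kg / 352 kg = 2.4602

2.4602


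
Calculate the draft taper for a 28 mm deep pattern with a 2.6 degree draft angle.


Formula: taper = depth * tan(draft_angle)
tan(2.6 deg) = 0.0454097
taper = 28 mm * 0.0454097 = 1.2715 mm

Final answer: 1.2715 mm


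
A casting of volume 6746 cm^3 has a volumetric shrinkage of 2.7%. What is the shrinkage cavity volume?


Formula: V_shrink = V_casting * shrinkage_pct / 100
V_shrink = 6746 cm^3 * 2.7 / 100 = 182.1420 cm^3


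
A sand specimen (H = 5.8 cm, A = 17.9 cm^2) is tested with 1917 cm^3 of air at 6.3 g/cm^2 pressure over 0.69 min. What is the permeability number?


Formula: Permeability Number P = (V * H) / (p * A * t)
Numerator: V * H = 1917 * 5.8 = 11118.6
Denominator: p * A * t = 6.3 * 17.9 * 0.69 = 77.8113
P = 11118.6 / 77.8113 = 142.8918

Answer: 142.8918


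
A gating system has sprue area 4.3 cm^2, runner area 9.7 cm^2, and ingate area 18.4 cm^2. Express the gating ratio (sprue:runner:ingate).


Sprue:Runner:Ingate = 1 : 9.7/4.3 : 18.4/4.3 = 1:2.26:4.28

1:2.26:4.28


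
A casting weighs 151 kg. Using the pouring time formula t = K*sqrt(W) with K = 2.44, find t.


Formula: t = K * sqrt(W)
sqrt(W) = sqrt(151) = 12.28821
t = 2.44 * 12.28821 = 29.9832 s

29.9832 s


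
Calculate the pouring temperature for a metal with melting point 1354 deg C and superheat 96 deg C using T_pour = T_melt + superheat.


Formula: T_pour = T_melt + Superheat
T_pour = 1354 + 96 = 1450 deg C


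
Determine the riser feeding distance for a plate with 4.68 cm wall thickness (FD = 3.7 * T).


Formula: FD = 3.7 * T  (riser feeding-distance rule)
FD = 3.7 * 4.68 cm = 17.3160 cm


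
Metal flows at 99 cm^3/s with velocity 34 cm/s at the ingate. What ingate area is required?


Formula: A_ingate = Q / v  (continuity equation)
A = 99 cm^3/s / 34 cm/s = 2.9118 cm^2


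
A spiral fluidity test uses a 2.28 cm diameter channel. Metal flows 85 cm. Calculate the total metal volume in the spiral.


Formula: V = pi * (d/2)^2 * L  (cylinder volume)
Radius = 2.28/2 = 1.14 cm
V = pi * 1.14^2 * 85 = 347.0392 cm^3


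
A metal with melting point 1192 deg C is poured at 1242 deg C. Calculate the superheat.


Formula: Superheat = T_pour - T_melt
Superheat = 1242 - 1192 = 50 deg C

50 deg C


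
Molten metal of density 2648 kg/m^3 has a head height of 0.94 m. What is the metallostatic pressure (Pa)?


Formula: P = rho * g * h
rho * g = 2648 * 9.81 = 25976.88 N/m^3
P = 25976.88 * 0.94 = 24418.2672 Pa


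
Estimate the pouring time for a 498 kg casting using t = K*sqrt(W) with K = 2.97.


Formula: t = K * sqrt(W)
sqrt(W) = sqrt(498) = 22.31591
t = 2.97 * 22.31591 = 66.2783 s


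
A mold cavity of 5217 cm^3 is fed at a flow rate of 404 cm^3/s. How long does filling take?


Formula: t_fill = V_mold / Q_flow
t = 5217 cm^3 / 404 cm^3/s = 12.9134 s

Final answer: 12.9134 s


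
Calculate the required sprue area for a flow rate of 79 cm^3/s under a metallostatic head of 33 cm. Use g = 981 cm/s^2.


Formula: v = sqrt(2*g*h), A = Q/v
Velocity: v = sqrt(2 * 981 * 33) = sqrt(64746) = 254.4524 cm/s
Sprue area: A = Q / v = 79 / 254.4524 = 0.3105 cm^2

Final answer: 0.3105 cm^2


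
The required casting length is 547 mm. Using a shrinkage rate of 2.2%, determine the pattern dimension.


Formula: L_pattern = L_casting * (1 + shrinkage_rate/100)
Shrinkage factor = 1 + 2.2/100 = 1.022
L_pattern = 547 mm * 1.022 = 559.0340 mm


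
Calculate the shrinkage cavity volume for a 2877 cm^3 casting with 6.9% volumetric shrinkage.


Formula: V_shrink = V_casting * shrinkage_pct / 100
V_shrink = 2877 cm^3 * 6.9 / 100 = 198.5130 cm^3


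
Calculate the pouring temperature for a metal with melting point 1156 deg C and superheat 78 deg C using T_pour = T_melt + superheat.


Formula: T_pour = T_melt + Superheat
T_pour = 1156 + 78 = 1234 deg C

Final answer: 1234 deg C


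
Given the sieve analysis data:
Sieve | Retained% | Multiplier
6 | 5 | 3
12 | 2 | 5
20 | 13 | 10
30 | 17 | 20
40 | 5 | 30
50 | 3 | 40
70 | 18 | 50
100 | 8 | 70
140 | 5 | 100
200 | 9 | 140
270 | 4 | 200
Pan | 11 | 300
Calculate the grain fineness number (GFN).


Formula: GFN = sum(pct * multiplier) / sum(pct)
sum(pct * multiplier) = 8085
sum(pct) = 100
GFN = 8085 / 100 = 80.85

Answer: 80.85


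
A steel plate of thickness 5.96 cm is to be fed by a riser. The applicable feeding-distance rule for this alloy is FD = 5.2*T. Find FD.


Formula: FD = 5.2 * T  (riser feeding-distance rule)
FD = 5.2 * 5.96 cm = 30.9920 cm

Answer: 30.9920 cm


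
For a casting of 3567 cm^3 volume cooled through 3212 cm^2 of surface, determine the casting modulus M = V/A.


Formula: Casting Modulus M = V / A
M = 3567 cm^3 / 3212 cm^2 = 1.1105 cm


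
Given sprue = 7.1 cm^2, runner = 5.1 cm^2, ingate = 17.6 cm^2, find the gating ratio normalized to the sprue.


Sprue:Runner:Ingate = 1 : 5.1/7.1 : 17.6/7.1 = 1:0.72:2.48


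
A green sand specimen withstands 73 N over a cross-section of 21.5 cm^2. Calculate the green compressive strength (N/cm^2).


Formula: Compressive Strength = Force / Area
Strength = 73 N / 21.5 cm^2 = 3.3953 N/cm^2

Answer: 3.3953 N/cm^2


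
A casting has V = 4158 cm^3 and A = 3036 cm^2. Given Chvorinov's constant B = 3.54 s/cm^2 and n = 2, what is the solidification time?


Formula: t_s = B * (V/A)^n  (Chvorinov's rule, n=2)
Modulus M = V/A = 4158/3036 = 1.369565 cm
M^2 = 1.369565^2 = 1.875708 cm^2
t_s = 3.54 * 1.875708 = 6.6400 s

6.6400 s


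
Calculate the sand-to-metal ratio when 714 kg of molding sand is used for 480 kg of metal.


Formula: Sand-to-Metal Ratio = W_sand / W_metal
Ratio = 714 kg / 480 kg = 1.4875

Final answer: 1.4875


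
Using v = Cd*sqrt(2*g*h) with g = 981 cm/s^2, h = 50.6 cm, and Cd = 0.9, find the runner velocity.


Formula: v = Cd * sqrt(2 * g * h)  (Torricelli with discharge coefficient)
2*g*h = 2 * 981 * 50.6 = 99277.2 cm^2/s^2
sqrt(99277.2) = 315.08285 cm/s
v = 0.9 * 315.08285 = 283.5746 cm/s

283.5746 cm/s


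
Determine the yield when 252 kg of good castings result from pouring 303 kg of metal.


Formula: Casting Yield = (W_good / W_total) * 100
Yield = (252 kg / 303 kg) * 100 = 83.1683%

Answer: 83.1683%


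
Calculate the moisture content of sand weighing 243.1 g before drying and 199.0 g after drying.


Formula: MC = (W_wet - W_dry) / W_wet * 100
Water mass = 243.1 - 199.0 = 44.1 g
MC = 44.1 / 243.1 * 100 = 18.1407%


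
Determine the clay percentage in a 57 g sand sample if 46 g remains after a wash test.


Formula: Clay% = (W_total - W_washed) / W_total * 100
Clay mass = 57 - 46 = 11 g
Clay% = 11 / 57 * 100 = 19.2982%


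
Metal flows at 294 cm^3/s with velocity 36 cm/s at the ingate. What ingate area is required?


Formula: A_ingate = Q / v  (continuity equation)
A = 294 cm^3/s / 36 cm/s = 8.1667 cm^2

Final answer: 8.1667 cm^2


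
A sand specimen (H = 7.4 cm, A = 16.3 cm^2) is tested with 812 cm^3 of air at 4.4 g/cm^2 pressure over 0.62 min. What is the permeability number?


Formula: Permeability Number P = (V * H) / (p * A * t)
Numerator: V * H = 812 * 7.4 = 6008.8
Denominator: p * A * t = 4.4 * 16.3 * 0.62 = 44.4664
P = 6008.8 / 44.4664 = 135.1312

Final answer: 135.1312


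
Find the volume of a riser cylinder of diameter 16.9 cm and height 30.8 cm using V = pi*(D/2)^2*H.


Formula: V = pi * (D/2)^2 * H  (cylinder volume)
Radius = D/2 = 16.9/2 = 8.45 cm
V = pi * 8.45^2 * 30.8 = 6908.9811 cm^3


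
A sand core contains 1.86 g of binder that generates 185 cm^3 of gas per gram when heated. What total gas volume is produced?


Formula: V_gas = W_binder * gas_evolution_rate
V = 1.86 g * 185 cm^3/g = 344.1000 cm^3

Final answer: 344.1000 cm^3


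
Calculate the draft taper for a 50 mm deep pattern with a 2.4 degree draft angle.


Formula: taper = depth * tan(draft_angle)
tan(2.4 deg) = 0.0419124
taper = 50 mm * 0.0419124 = 2.0956 mm

Final answer: 2.0956 mm


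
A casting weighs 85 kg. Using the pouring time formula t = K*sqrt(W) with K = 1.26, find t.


Formula: t = K * sqrt(W)
sqrt(W) = sqrt(85) = 9.21954
t = 1.26 * 9.21954 = 11.6166 s

11.6166 s


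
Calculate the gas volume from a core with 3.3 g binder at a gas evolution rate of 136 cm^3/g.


Formula: V_gas = W_binder * gas_evolution_rate
V = 3.3 g * 136 cm^3/g = 448.8000 cm^3

448.8000 cm^3


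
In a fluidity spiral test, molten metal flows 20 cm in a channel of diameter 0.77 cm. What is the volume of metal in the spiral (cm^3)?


Formula: V = pi * (d/2)^2 * L  (cylinder volume)
Radius = 0.77/2 = 0.385 cm
V = pi * 0.385^2 * 20 = 9.3133 cm^3

Answer: 9.3133 cm^3


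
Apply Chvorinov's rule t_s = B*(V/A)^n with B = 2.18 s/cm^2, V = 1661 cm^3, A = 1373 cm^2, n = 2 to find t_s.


Formula: t_s = B * (V/A)^n  (Chvorinov's rule, n=2)
Modulus M = V/A = 1661/1373 = 1.209760 cm
M^2 = 1.209760^2 = 1.463519 cm^2
t_s = 2.18 * 1.463519 = 3.1905 s

3.1905 s


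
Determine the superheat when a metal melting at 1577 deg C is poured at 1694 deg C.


Formula: Superheat = T_pour - T_melt
Superheat = 1694 - 1577 = 117 deg C

Final answer: 117 deg C


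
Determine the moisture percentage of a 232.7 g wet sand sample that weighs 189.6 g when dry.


Formula: MC = (W_wet - W_dry) / W_wet * 100
Water mass = 232.7 - 189.6 = 43.1 g
MC = 43.1 / 232.7 * 100 = 18.5217%

Answer: 18.5217%


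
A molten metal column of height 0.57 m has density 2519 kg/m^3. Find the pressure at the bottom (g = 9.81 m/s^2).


Formula: P = rho * g * h
rho * g = 2519 * 9.81 = 24711.39 N/m^3
P = 24711.39 * 0.57 = 14085.4923 Pa

Final answer: 14085.4923 Pa


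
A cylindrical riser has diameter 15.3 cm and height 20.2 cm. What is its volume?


Formula: V = pi * (D/2)^2 * H  (cylinder volume)
Radius = D/2 = 15.3/2 = 7.65 cm
V = pi * 7.65^2 * 20.2 = 3713.8479 cm^3

3713.8479 cm^3


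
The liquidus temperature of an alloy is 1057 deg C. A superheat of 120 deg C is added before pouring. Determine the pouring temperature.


Formula: T_pour = T_melt + Superheat
T_pour = 1057 + 120 = 1177 deg C


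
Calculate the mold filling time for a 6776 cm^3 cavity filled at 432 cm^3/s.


Formula: t_fill = V_mold / Q_flow
t = 6776 cm^3 / 432 cm^3/s = 15.6852 s


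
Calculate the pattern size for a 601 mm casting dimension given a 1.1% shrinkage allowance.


Formula: L_pattern = L_casting * (1 + shrinkage_rate/100)
Shrinkage factor = 1 + 1.1/100 = 1.011
L_pattern = 601 mm * 1.011 = 607.6110 mm

Final answer: 607.6110 mm


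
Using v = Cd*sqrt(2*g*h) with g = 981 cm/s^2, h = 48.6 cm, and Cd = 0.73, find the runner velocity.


Formula: v = Cd * sqrt(2 * g * h)  (Torricelli with discharge coefficient)
2*g*h = 2 * 981 * 48.6 = 95353.2 cm^2/s^2
sqrt(95353.2) = 308.79313 cm/s
v = 0.73 * 308.79313 = 225.4190 cm/s

225.4190 cm/s


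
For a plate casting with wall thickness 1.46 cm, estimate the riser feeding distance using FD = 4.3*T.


Formula: FD = 4.3 * T  (riser feeding-distance rule)
FD = 4.3 * 1.46 cm = 6.2780 cm

Answer: 6.2780 cm


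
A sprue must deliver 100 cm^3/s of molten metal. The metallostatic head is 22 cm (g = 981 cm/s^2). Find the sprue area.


Formula: v = sqrt(2*g*h), A = Q/v
Velocity: v = sqrt(2 * 981 * 22) = sqrt(43164) = 207.7595 cm/s
Sprue area: A = Q / v = 100 / 207.7595 = 0.4813 cm^2


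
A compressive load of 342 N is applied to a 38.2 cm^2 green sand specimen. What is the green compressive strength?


Formula: Compressive Strength = Force / Area
Strength = 342 N / 38.2 cm^2 = 8.9529 N/cm^2

8.9529 N/cm^2


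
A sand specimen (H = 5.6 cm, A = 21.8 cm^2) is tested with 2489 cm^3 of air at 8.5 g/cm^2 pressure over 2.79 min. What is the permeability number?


Formula: Permeability Number P = (V * H) / (p * A * t)
Numerator: V * H = 2489 * 5.6 = 13938.4
Denominator: p * A * t = 8.5 * 21.8 * 2.79 = 516.987
P = 13938.4 / 516.987 = 26.9608

Final answer: 26.9608


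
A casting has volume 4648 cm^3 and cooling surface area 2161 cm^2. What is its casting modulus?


Formula: Casting Modulus M = V / A
M = 4648 cm^3 / 2161 cm^2 = 2.1509 cm

Answer: 2.1509 cm


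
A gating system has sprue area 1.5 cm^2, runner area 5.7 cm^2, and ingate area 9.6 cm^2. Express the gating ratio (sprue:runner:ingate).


Sprue:Runner:Ingate = 1 : 5.7/1.5 : 9.6/1.5 = 1:3.80:6.40

1:3.80:6.40


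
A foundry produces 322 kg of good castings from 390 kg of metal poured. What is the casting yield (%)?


Formula: Casting Yield = (W_good / W_total) * 100
Yield = (322 kg / 390 kg) * 100 = 82.5641%


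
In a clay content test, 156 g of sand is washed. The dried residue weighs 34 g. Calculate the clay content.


Formula: Clay% = (W_total - W_washed) / W_total * 100
Clay mass = 156 - 34 = 122 g
Clay% = 122 / 156 * 100 = 78.2051%


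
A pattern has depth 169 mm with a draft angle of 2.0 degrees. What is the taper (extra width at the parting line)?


Formula: taper = depth * tan(draft_angle)
tan(2.0 deg) = 0.0349208
taper = 169 mm * 0.0349208 = 5.9016 mm

Answer: 5.9016 mm


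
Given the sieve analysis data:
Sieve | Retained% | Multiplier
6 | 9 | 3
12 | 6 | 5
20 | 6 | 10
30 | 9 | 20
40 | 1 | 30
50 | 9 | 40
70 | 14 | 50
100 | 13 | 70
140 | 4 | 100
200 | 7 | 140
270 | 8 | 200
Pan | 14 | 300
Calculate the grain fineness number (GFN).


Formula: GFN = sum(pct * multiplier) / sum(pct)
sum(pct * multiplier) = 9477
sum(pct) = 100
GFN = 9477 / 100 = 94.77

Answer: 94.77


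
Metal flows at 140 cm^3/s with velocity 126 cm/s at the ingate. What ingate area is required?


Formula: A_ingate = Q / v  (continuity equation)
A = 140 cm^3/s / 126 cm/s = 1.1111 cm^2

Answer: 1.1111 cm^2


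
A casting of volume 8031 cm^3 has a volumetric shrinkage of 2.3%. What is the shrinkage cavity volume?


Formula: V_shrink = V_casting * shrinkage_pct / 100
V_shrink = 8031 cm^3 * 2.3 / 100 = 184.7130 cm^3

184.7130 cm^3


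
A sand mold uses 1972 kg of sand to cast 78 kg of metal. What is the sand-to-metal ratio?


Formula: Sand-to-Metal Ratio = W_sand / W_metal
Ratio = 1972 kg / 78 kg = 25.2821

25.2821


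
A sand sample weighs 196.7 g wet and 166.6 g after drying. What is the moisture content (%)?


Formula: MC = (W_wet - W_dry) / W_wet * 100
Water mass = 196.7 - 166.6 = 30.1 g
MC = 30.1 / 196.7 * 100 = 15.3025%

Answer: 15.3025%


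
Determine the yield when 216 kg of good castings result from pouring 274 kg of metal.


Formula: Casting Yield = (W_good / W_total) * 100
Yield = (216 kg / 274 kg) * 100 = 78.8321%

Answer: 78.8321%


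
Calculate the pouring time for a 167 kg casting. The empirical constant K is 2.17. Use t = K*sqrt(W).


Formula: t = K * sqrt(W)
sqrt(W) = sqrt(167) = 12.92285
t = 2.17 * 12.92285 = 28.0426 s

Answer: 28.0426 s


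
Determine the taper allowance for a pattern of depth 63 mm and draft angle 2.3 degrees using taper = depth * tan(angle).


Formula: taper = depth * tan(draft_angle)
tan(2.3 deg) = 0.0401641
taper = 63 mm * 0.0401641 = 2.5303 mm

2.5303 mm


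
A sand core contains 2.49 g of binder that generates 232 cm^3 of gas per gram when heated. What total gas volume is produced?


Formula: V_gas = W_binder * gas_evolution_rate
V = 2.49 g * 232 cm^3/g = 577.6800 cm^3

Final answer: 577.6800 cm^3


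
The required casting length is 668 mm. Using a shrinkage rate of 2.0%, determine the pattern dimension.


Formula: L_pattern = L_casting * (1 + shrinkage_rate/100)
Shrinkage factor = 1 + 2.0/100 = 1.02
L_pattern = 668 mm * 1.02 = 681.3600 mm


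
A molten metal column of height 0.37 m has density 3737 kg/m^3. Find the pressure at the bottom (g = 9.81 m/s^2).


Formula: P = rho * g * h
rho * g = 3737 * 9.81 = 36659.97 N/m^3
P = 36659.97 * 0.37 = 13564.1889 Pa


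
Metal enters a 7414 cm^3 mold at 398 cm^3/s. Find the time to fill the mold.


Formula: t_fill = V_mold / Q_flow
t = 7414 cm^3 / 398 cm^3/s = 18.6281 s

Answer: 18.6281 s


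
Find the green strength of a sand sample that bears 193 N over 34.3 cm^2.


Formula: Compressive Strength = Force / Area
Strength = 193 N / 34.3 cm^2 = 5.6268 N/cm^2

5.6268 N/cm^2


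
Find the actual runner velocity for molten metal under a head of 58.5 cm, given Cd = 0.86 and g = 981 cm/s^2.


Formula: v = Cd * sqrt(2 * g * h)  (Torricelli with discharge coefficient)
2*g*h = 2 * 981 * 58.5 = 114777.0 cm^2/s^2
sqrt(114777.0) = 338.78754 cm/s
v = 0.86 * 338.78754 = 291.3573 cm/s

Final answer: 291.3573 cm/s


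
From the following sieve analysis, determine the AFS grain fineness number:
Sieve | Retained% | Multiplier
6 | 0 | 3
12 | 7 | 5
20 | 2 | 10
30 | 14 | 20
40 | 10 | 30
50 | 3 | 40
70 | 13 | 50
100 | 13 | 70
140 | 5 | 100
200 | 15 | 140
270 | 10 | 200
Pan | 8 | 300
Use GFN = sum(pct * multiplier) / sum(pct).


Formula: GFN = sum(pct * multiplier) / sum(pct)
sum(pct * multiplier) = 9315
sum(pct) = 100
GFN = 9315 / 100 = 93.15


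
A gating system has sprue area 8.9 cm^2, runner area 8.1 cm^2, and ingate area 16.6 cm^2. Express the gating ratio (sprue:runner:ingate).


Sprue:Runner:Ingate = 1 : 8.1/8.9 : 16.6/8.9 = 1:0.91:1.87

1:0.91:1.87


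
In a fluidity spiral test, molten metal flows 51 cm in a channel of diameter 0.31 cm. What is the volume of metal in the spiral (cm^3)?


Formula: V = pi * (d/2)^2 * L  (cylinder volume)
Radius = 0.31/2 = 0.155 cm
V = pi * 0.155^2 * 51 = 3.8493 cm^3

Final answer: 3.8493 cm^3


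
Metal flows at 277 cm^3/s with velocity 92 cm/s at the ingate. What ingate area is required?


Formula: A_ingate = Q / v  (continuity equation)
A = 277 cm^3/s / 92 cm/s = 3.0109 cm^2

Final answer: 3.0109 cm^2


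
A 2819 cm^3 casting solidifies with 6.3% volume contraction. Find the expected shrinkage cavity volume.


Formula: V_shrink = V_casting * shrinkage_pct / 100
V_shrink = 2819 cm^3 * 6.3 / 100 = 177.5970 cm^3

177.5970 cm^3


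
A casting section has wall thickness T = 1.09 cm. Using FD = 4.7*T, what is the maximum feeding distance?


Formula: FD = 4.7 * T  (riser feeding-distance rule)
FD = 4.7 * 1.09 cm = 5.1230 cm

Answer: 5.1230 cm


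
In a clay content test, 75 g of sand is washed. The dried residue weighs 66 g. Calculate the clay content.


Formula: Clay% = (W_total - W_washed) / W_total * 100
Clay mass = 75 - 66 = 9 g
Clay% = 9 / 75 * 100 = 12.0000%

Final answer: 12.0000%


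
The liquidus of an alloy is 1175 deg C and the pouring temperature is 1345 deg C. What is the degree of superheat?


Formula: Superheat = T_pour - T_melt
Superheat = 1345 - 1175 = 170 deg C

Answer: 170 deg C


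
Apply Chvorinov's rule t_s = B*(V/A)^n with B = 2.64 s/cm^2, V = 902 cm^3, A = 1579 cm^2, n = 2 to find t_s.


Formula: t_s = B * (V/A)^n  (Chvorinov's rule, n=2)
Modulus M = V/A = 902/1579 = 0.571248 cm
M^2 = 0.571248^2 = 0.326324 cm^2
t_s = 2.64 * 0.326324 = 0.8615 s

Answer: 0.8615 s


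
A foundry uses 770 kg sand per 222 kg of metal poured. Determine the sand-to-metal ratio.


Formula: Sand-to-Metal Ratio = W_sand / W_metal
Ratio = 770 kg / 222 kg = 3.4685

Final answer: 3.4685


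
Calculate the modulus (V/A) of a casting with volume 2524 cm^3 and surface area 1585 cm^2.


Formula: Casting Modulus M = V / A
M = 2524 cm^3 / 1585 cm^2 = 1.5924 cm

1.5924 cm


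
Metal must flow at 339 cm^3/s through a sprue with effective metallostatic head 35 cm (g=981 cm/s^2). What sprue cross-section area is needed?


Formula: v = sqrt(2*g*h), A = Q/v
Velocity: v = sqrt(2 * 981 * 35) = sqrt(68670) = 262.0496 cm/s
Sprue area: A = Q / v = 339 / 262.0496 = 1.2936 cm^2

Answer: 1.2936 cm^2


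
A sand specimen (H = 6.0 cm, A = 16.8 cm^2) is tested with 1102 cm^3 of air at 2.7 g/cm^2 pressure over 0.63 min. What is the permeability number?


Formula: Permeability Number P = (V * H) / (p * A * t)
Numerator: V * H = 1102 * 6.0 = 6612.0
Denominator: p * A * t = 2.7 * 16.8 * 0.63 = 28.5768
P = 6612.0 / 28.5768 = 231.3765


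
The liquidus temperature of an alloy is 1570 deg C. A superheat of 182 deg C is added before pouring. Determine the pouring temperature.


Formula: T_pour = T_melt + Superheat
T_pour = 1570 + 182 = 1752 deg C

Answer: 1752 deg C


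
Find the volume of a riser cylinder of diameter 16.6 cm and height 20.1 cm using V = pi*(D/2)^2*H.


Formula: V = pi * (D/2)^2 * H  (cylinder volume)
Radius = D/2 = 16.6/2 = 8.3 cm
V = pi * 8.3^2 * 20.1 = 4350.1288 cm^3

Final answer: 4350.1288 cm^3


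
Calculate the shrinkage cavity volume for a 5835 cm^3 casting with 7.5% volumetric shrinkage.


Formula: V_shrink = V_casting * shrinkage_pct / 100
V_shrink = 5835 cm^3 * 7.5 / 100 = 437.6250 cm^3

Final answer: 437.6250 cm^3


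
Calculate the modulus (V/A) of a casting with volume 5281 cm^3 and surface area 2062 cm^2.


Formula: Casting Modulus M = V / A
M = 5281 cm^3 / 2062 cm^2 = 2.5611 cm

Final answer: 2.5611 cm


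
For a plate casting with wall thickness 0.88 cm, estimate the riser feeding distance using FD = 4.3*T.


Formula: FD = 4.3 * T  (riser feeding-distance rule)
FD = 4.3 * 0.88 cm = 3.7840 cm

Answer: 3.7840 cm


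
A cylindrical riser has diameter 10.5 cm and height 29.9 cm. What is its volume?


Formula: V = pi * (D/2)^2 * H  (cylinder volume)
Radius = D/2 = 10.5/2 = 5.25 cm
V = pi * 5.25^2 * 29.9 = 2589.0454 cm^3

2589.0454 cm^3


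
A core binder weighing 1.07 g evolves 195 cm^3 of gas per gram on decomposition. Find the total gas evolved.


Formula: V_gas = W_binder * gas_evolution_rate
V = 1.07 g * 195 cm^3/g = 208.6500 cm^3

208.6500 cm^3


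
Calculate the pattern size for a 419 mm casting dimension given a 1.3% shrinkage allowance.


Formula: L_pattern = L_casting * (1 + shrinkage_rate/100)
Shrinkage factor = 1 + 1.3/100 = 1.013
L_pattern = 419 mm * 1.013 = 424.4470 mm

424.4470 mm


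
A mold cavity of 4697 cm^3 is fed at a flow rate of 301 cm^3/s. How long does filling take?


Formula: t_fill = V_mold / Q_flow
t = 4697 cm^3 / 301 cm^3/s = 15.6047 s

Answer: 15.6047 s


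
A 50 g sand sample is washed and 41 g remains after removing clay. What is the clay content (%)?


Formula: Clay% = (W_total - W_washed) / W_total * 100
Clay mass = 50 - 41 = 9 g
Clay% = 9 / 50 * 100 = 18.0000%

18.0000%


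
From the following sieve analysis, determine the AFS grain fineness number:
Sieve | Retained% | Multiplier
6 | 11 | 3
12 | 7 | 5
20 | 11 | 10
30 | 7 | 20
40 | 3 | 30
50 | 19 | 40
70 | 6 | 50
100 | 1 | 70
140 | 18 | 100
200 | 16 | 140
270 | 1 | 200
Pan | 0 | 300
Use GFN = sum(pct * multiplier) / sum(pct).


Formula: GFN = sum(pct * multiplier) / sum(pct)
sum(pct * multiplier) = 5778
sum(pct) = 100
GFN = 5778 / 100 = 57.78

Answer: 57.78


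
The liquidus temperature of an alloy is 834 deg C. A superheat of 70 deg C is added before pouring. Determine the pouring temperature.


Formula: T_pour = T_melt + Superheat
T_pour = 834 + 70 = 904 deg C

Answer: 904 deg C


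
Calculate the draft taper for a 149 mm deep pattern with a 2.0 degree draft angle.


Formula: taper = depth * tan(draft_angle)
tan(2.0 deg) = 0.0349208
taper = 149 mm * 0.0349208 = 5.2032 mm

5.2032 mm


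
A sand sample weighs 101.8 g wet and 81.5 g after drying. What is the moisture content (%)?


Formula: MC = (W_wet - W_dry) / W_wet * 100
Water mass = 101.8 - 81.5 = 20.3 g
MC = 20.3 / 101.8 * 100 = 19.9411%

Final answer: 19.9411%


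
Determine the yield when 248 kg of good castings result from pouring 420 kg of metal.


Formula: Casting Yield = (W_good / W_total) * 100
Yield = (248 kg / 420 kg) * 100 = 59.0476%

59.0476%


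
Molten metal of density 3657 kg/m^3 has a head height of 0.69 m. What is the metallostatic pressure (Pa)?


Formula: P = rho * g * h
rho * g = 3657 * 9.81 = 35875.17 N/m^3
P = 35875.17 * 0.69 = 24753.8673 Pa

Final answer: 24753.8673 Pa


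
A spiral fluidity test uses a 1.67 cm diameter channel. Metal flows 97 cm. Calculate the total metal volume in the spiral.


Formula: V = pi * (d/2)^2 * L  (cylinder volume)
Radius = 1.67/2 = 0.835 cm
V = pi * 0.835^2 * 97 = 212.4685 cm^3

Final answer: 212.4685 cm^3


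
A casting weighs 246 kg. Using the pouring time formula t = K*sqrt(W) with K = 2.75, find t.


Formula: t = K * sqrt(W)
sqrt(W) = sqrt(246) = 15.68439
t = 2.75 * 15.68439 = 43.1321 s

43.1321 s


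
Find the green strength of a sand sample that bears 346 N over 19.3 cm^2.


Formula: Compressive Strength = Force / Area
Strength = 346 N / 19.3 cm^2 = 17.9275 N/cm^2

Final answer: 17.9275 N/cm^2


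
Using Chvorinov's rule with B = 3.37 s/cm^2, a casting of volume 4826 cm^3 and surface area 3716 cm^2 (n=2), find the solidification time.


Formula: t_s = B * (V/A)^n  (Chvorinov's rule, n=2)
Modulus M = V/A = 4826/3716 = 1.298708 cm
M^2 = 1.298708^2 = 1.686642 cm^2
t_s = 3.37 * 1.686642 = 5.6840 s


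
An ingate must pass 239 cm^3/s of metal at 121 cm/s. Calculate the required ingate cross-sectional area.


Formula: A_ingate = Q / v  (continuity equation)
A = 239 cm^3/s / 121 cm/s = 1.9752 cm^2

Answer: 1.9752 cm^2


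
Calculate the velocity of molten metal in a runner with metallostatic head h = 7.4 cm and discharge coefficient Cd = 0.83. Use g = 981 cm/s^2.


Formula: v = Cd * sqrt(2 * g * h)  (Torricelli with discharge coefficient)
2*g*h = 2 * 981 * 7.4 = 14518.8 cm^2/s^2
sqrt(14518.8) = 120.49398 cm/s
v = 0.83 * 120.49398 = 100.0100 cm/s

Final answer: 100.0100 cm/s


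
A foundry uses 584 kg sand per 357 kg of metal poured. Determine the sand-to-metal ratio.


Formula: Sand-to-Metal Ratio = W_sand / W_metal
Ratio = 584 kg / 357 kg = 1.6359

1.6359


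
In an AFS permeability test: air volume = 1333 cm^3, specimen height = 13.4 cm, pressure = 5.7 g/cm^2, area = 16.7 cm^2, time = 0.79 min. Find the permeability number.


Formula: Permeability Number P = (V * H) / (p * A * t)
Numerator: V * H = 1333 * 13.4 = 17862.2
Denominator: p * A * t = 5.7 * 16.7 * 0.79 = 75.2001
P = 17862.2 / 75.2001 = 237.5289

Answer: 237.5289


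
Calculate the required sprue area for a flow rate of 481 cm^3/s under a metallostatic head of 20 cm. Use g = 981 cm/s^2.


Formula: v = sqrt(2*g*h), A = Q/v
Velocity: v = sqrt(2 * 981 * 20) = sqrt(39240) = 198.0909 cm/s
Sprue area: A = Q / v = 481 / 198.0909 = 2.4282 cm^2

Final answer: 2.4282 cm^2


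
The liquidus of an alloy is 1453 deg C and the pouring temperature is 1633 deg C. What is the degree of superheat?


Formula: Superheat = T_pour - T_melt
Superheat = 1633 - 1453 = 180 deg C


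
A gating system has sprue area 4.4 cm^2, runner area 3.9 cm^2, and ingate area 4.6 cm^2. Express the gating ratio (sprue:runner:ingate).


Sprue:Runner:Ingate = 1 : 3.9/4.4 : 4.6/4.4 = 1:0.89:1.05


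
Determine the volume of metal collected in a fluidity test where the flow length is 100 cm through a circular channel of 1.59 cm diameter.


Formula: V = pi * (d/2)^2 * L  (cylinder volume)
Radius = 1.59/2 = 0.795 cm
V = pi * 0.795^2 * 100 = 198.5565 cm^3

Answer: 198.5565 cm^3


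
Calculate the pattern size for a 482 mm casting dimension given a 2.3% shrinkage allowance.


Formula: L_pattern = L_casting * (1 + shrinkage_rate/100)
Shrinkage factor = 1 + 2.3/100 = 1.023
L_pattern = 482 mm * 1.023 = 493.0860 mm


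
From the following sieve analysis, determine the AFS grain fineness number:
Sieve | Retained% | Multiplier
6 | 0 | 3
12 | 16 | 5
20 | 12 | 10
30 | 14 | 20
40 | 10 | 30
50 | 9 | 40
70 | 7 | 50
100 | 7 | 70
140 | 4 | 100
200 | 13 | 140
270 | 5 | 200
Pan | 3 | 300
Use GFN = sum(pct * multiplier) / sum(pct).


Formula: GFN = sum(pct * multiplier) / sum(pct)
sum(pct * multiplier) = 6100
sum(pct) = 100
GFN = 6100 / 100 = 61.00

61.00


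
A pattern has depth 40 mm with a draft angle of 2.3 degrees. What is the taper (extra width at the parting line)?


Formula: taper = depth * tan(draft_angle)
tan(2.3 deg) = 0.0401641
taper = 40 mm * 0.0401641 = 1.6066 mm

Answer: 1.6066 mm


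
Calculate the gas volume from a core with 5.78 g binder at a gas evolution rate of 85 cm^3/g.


Formula: V_gas = W_binder * gas_evolution_rate
V = 5.78 g * 85 cm^3/g = 491.3000 cm^3

Answer: 491.3000 cm^3


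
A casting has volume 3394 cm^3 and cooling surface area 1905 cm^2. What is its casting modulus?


Formula: Casting Modulus M = V / A
M = 3394 cm^3 / 1905 cm^2 = 1.7816 cm


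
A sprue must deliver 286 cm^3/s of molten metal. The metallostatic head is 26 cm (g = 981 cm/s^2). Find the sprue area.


Formula: v = sqrt(2*g*h), A = Q/v
Velocity: v = sqrt(2 * 981 * 26) = sqrt(51012) = 225.8584 cm/s
Sprue area: A = Q / v = 286 / 225.8584 = 1.2663 cm^2

Answer: 1.2663 cm^2


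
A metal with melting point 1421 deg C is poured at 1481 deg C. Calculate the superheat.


Formula: Superheat = T_pour - T_melt
Superheat = 1481 - 1421 = 60 deg C


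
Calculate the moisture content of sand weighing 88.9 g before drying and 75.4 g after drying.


Formula: MC = (W_wet - W_dry) / W_wet * 100
Water mass = 88.9 - 75.4 = 13.5 g
MC = 13.5 / 88.9 * 100 = 15.1856%

Answer: 15.1856%


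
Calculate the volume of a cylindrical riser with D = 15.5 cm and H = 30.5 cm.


Formula: V = pi * (D/2)^2 * H  (cylinder volume)
Radius = D/2 = 15.5/2 = 7.75 cm
V = pi * 7.75^2 * 30.5 = 5755.1032 cm^3

5755.1032 cm^3


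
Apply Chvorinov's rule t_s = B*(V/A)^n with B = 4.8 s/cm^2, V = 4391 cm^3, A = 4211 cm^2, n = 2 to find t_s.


Formula: t_s = B * (V/A)^n  (Chvorinov's rule, n=2)
Modulus M = V/A = 4391/4211 = 1.042745 cm
M^2 = 1.042745^2 = 1.087317 cm^2
t_s = 4.8 * 1.087317 = 5.2191 s

Answer: 5.2191 s


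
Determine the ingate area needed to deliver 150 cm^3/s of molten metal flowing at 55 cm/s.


Formula: A_ingate = Q / v  (continuity equation)
A = 150 cm^3/s / 55 cm/s = 2.7273 cm^2


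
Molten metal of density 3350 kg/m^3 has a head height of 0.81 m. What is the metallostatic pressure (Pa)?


Formula: P = rho * g * h
rho * g = 3350 * 9.81 = 32863.5 N/m^3
P = 32863.5 * 0.81 = 26619.4350 Pa

Final answer: 26619.4350 Pa


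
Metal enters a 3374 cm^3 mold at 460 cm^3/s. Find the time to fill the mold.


Formula: t_fill = V_mold / Q_flow
t = 3374 cm^3 / 460 cm^3/s = 7.3348 s

Answer: 7.3348 s


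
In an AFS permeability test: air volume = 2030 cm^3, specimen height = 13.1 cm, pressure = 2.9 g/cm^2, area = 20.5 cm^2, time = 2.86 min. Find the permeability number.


Formula: Permeability Number P = (V * H) / (p * A * t)
Numerator: V * H = 2030 * 13.1 = 26593.0
Denominator: p * A * t = 2.9 * 20.5 * 2.86 = 170.027
P = 26593.0 / 170.027 = 156.4046

Final answer: 156.4046


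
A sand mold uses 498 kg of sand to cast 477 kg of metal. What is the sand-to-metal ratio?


Formula: Sand-to-Metal Ratio = W_sand / W_metal
Ratio = 498 kg / 477 kg = 1.0440


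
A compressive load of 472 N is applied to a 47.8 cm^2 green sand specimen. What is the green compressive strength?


Formula: Compressive Strength = Force / Area
Strength = 472 N / 47.8 cm^2 = 9.8745 N/cm^2

Answer: 9.8745 N/cm^2


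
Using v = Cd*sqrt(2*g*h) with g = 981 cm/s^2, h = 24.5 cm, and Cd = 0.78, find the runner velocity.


Formula: v = Cd * sqrt(2 * g * h)  (Torricelli with discharge coefficient)
2*g*h = 2 * 981 * 24.5 = 48069.0 cm^2/s^2
sqrt(48069.0) = 219.24644 cm/s
v = 0.78 * 219.24644 = 171.0122 cm/s

Answer: 171.0122 cm/s


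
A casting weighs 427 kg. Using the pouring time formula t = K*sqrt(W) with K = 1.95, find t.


Formula: t = K * sqrt(W)
sqrt(W) = sqrt(427) = 20.66398
t = 1.95 * 20.66398 = 40.2948 s

Answer: 40.2948 s


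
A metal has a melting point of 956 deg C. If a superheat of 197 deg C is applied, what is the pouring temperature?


Formula: T_pour = T_melt + Superheat
T_pour = 956 + 197 = 1153 deg C

Final answer: 1153 deg C


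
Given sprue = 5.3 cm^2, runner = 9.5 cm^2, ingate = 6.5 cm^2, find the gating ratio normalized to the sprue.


Sprue:Runner:Ingate = 1 : 9.5/5.3 : 6.5/5.3 = 1:1.79:1.23

1:1.79:1.23


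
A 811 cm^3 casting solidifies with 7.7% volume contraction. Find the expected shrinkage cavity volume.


Formula: V_shrink = V_casting * shrinkage_pct / 100
V_shrink = 811 cm^3 * 7.7 / 100 = 62.4470 cm^3

62.4470 cm^3


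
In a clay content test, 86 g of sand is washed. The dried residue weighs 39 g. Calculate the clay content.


Formula: Clay% = (W_total - W_washed) / W_total * 100
Clay mass = 86 - 39 = 47 g
Clay% = 47 / 86 * 100 = 54.6512%

54.6512%


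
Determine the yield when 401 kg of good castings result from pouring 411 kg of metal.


Formula: Casting Yield = (W_good / W_total) * 100
Yield = (401 kg / 411 kg) * 100 = 97.5669%


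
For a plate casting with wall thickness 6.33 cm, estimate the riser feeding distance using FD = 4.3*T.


Formula: FD = 4.3 * T  (riser feeding-distance rule)
FD = 4.3 * 6.33 cm = 27.2190 cm

27.2190 cm


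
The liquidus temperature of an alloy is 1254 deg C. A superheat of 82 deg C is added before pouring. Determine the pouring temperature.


Formula: T_pour = T_melt + Superheat
T_pour = 1254 + 82 = 1336 deg C


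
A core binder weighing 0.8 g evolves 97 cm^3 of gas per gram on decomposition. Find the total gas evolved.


Formula: V_gas = W_binder * gas_evolution_rate
V = 0.8 g * 97 cm^3/g = 77.6000 cm^3


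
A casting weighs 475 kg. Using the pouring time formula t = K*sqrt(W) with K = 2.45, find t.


Formula: t = K * sqrt(W)
sqrt(W) = sqrt(475) = 21.79449
t = 2.45 * 21.79449 = 53.3965 s

Answer: 53.3965 s


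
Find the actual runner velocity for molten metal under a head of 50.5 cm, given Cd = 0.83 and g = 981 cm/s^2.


Formula: v = Cd * sqrt(2 * g * h)  (Torricelli with discharge coefficient)
2*g*h = 2 * 981 * 50.5 = 99081.0 cm^2/s^2
sqrt(99081.0) = 314.77135 cm/s
v = 0.83 * 314.77135 = 261.2602 cm/s


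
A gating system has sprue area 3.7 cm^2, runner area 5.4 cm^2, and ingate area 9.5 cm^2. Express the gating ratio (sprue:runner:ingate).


Sprue:Runner:Ingate = 1 : 5.4/3.7 : 9.5/3.7 = 1:1.46:2.57


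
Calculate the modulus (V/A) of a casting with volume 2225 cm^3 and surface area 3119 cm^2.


Formula: Casting Modulus M = V / A
M = 2225 cm^3 / 3119 cm^2 = 0.7134 cm


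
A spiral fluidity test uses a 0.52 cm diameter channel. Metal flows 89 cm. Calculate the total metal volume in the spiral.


Formula: V = pi * (d/2)^2 * L  (cylinder volume)
Radius = 0.52/2 = 0.26 cm
V = pi * 0.26^2 * 89 = 18.9011 cm^3

Answer: 18.9011 cm^3


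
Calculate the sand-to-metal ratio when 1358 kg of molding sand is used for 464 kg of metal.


Formula: Sand-to-Metal Ratio = W_sand / W_metal
Ratio = 1358 kg / 464 kg = 2.9267

Final answer: 2.9267


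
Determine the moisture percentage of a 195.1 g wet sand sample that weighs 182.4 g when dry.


Formula: MC = (W_wet - W_dry) / W_wet * 100
Water mass = 195.1 - 182.4 = 12.7 g
MC = 12.7 / 195.1 * 100 = 6.5095%

Answer: 6.5095%


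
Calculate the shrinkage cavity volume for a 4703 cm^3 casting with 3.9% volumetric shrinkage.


Formula: V_shrink = V_casting * shrinkage_pct / 100
V_shrink = 4703 cm^3 * 3.9 / 100 = 183.4170 cm^3

Answer: 183.4170 cm^3


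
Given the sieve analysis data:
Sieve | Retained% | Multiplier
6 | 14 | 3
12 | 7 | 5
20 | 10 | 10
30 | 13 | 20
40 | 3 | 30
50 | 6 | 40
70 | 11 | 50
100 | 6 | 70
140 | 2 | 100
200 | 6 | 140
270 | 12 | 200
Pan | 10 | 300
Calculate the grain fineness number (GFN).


Formula: GFN = sum(pct * multiplier) / sum(pct)
sum(pct * multiplier) = 8177
sum(pct) = 100
GFN = 8177 / 100 = 81.77

81.77


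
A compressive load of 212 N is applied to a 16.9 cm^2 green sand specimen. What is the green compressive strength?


Formula: Compressive Strength = Force / Area
Strength = 212 N / 16.9 cm^2 = 12.5444 N/cm^2

Final answer: 12.5444 N/cm^2


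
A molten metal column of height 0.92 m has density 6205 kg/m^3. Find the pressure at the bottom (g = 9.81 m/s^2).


Formula: P = rho * g * h
rho * g = 6205 * 9.81 = 60871.05 N/m^3
P = 60871.05 * 0.92 = 56001.3660 Pa


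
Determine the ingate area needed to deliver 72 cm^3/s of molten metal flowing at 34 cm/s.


Formula: A_ingate = Q / v  (continuity equation)
A = 72 cm^3/s / 34 cm/s = 2.1176 cm^2

Final answer: 2.1176 cm^2


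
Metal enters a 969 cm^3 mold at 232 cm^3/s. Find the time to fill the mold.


Formula: t_fill = V_mold / Q_flow
t = 969 cm^3 / 232 cm^3/s = 4.1767 s

4.1767 s


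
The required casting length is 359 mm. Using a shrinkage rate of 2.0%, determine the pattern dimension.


Formula: L_pattern = L_casting * (1 + shrinkage_rate/100)
Shrinkage factor = 1 + 2.0/100 = 1.02
L_pattern = 359 mm * 1.02 = 366.1800 mm

Final answer: 366.1800 mm


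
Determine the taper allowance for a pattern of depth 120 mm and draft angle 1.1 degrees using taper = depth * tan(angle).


Formula: taper = depth * tan(draft_angle)
tan(1.1 deg) = 0.0192010
taper = 120 mm * 0.0192010 = 2.3041 mm

Final answer: 2.3041 mm


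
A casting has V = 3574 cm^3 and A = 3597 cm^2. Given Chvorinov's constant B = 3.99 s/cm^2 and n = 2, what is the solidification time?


Formula: t_s = B * (V/A)^n  (Chvorinov's rule, n=2)
Modulus M = V/A = 3574/3597 = 0.993606 cm
M^2 = 0.993606^2 = 0.987253 cm^2
t_s = 3.99 * 0.987253 = 3.9391 s

Answer: 3.9391 s


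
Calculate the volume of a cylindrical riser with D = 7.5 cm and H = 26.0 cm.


Formula: V = pi * (D/2)^2 * H  (cylinder volume)
Radius = D/2 = 7.5/2 = 3.75 cm
V = pi * 3.75^2 * 26.0 = 1148.6448 cm^3

1148.6448 cm^3


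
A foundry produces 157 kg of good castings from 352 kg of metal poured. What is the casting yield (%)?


Formula: Casting Yield = (W_good / W_total) * 100
Yield = (157 kg / 352 kg) * 100 = 44.6023%

Final answer: 44.6023%


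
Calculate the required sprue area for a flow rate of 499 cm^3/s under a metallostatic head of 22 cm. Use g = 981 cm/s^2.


Formula: v = sqrt(2*g*h), A = Q/v
Velocity: v = sqrt(2 * 981 * 22) = sqrt(43164) = 207.7595 cm/s
Sprue area: A = Q / v = 499 / 207.7595 = 2.4018 cm^2


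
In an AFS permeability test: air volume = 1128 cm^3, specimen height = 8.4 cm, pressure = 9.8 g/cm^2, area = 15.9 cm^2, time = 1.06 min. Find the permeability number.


Formula: Permeability Number P = (V * H) / (p * A * t)
Numerator: V * H = 1128 * 8.4 = 9475.2
Denominator: p * A * t = 9.8 * 15.9 * 1.06 = 165.1692
P = 9475.2 / 165.1692 = 57.3666

Answer: 57.3666


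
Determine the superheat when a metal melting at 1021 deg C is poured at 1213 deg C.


Formula: Superheat = T_pour - T_melt
Superheat = 1213 - 1021 = 192 deg C

192 deg C


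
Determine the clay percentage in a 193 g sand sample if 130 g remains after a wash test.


Formula: Clay% = (W_total - W_washed) / W_total * 100
Clay mass = 193 - 130 = 63 g
Clay% = 63 / 193 * 100 = 32.6425%

Final answer: 32.6425%
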